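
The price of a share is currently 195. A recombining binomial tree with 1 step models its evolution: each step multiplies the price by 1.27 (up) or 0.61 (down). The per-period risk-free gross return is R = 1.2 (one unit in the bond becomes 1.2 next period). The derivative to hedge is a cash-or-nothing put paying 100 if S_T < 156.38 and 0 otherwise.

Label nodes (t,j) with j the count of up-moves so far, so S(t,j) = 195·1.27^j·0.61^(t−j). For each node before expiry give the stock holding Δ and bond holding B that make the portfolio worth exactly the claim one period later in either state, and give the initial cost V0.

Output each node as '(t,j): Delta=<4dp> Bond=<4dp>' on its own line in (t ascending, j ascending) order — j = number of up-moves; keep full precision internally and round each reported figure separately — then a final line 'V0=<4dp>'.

Since d<R<u, set p* = (R−d)/(u−d) = 0.8939; price each node as the discounted p*-expectation of its children.
At expiry t=1: V(1,0)=100.0000, V(1,1)=0.0000
  t=0,j=0: stock 195.0000 → up 247.6500 (V=0.0000), down 118.9500 (V=100.0000). Price 8.8384; hedge Δ=-0.7770, bond B=160.3535.
Self-financing check: at every node Δ·S+B equals the discounted successor values.

(0,0): Delta=-0.7770 Bond=160.3535
V0=8.8384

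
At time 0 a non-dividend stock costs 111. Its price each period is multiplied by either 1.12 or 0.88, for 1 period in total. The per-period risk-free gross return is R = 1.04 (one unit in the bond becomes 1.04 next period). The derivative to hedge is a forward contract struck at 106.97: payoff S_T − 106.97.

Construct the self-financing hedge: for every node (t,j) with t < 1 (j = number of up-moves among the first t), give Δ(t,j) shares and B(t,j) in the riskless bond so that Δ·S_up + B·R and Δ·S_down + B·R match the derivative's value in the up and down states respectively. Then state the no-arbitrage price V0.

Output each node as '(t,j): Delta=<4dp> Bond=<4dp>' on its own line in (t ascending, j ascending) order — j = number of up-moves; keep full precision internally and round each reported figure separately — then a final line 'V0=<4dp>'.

(0,0): Delta=1.0000 Bond=-102.8558
V0=8.1442

No-arbitrage ⇒ martingale measure with p* = (R−d)/(u−d) = 0.6667.
At expiry t=1: V(1,0)=-9.2900, V(1,1)=17.3500
(0,0): S=111.0000. Δ = (V_up−V_dn)/(S_up−S_dn) = (17.3500−-9.2900)/(124.3200−97.6800) = 1.0000. V = [p*·17.3500 + (1−p*)·-9.2900]/1.04 = 8.1442. B = V − Δ·S = -102.8558.
Root portfolio cost Δ·111+B reproduces V0=8.1442.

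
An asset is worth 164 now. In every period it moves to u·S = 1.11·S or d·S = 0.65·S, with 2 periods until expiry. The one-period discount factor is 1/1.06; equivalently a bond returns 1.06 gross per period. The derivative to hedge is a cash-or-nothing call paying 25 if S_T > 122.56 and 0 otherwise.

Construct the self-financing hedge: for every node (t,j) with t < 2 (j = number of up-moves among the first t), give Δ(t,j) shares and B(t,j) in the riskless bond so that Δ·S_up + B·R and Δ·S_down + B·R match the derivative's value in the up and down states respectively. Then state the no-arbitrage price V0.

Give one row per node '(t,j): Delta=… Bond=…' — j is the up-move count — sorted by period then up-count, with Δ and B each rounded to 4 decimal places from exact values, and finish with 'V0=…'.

(0,0): Delta=0.2786 Bond=-28.0227
(1,0): Delta=0.0000 Bond=0.0000
(1,1): Delta=0.2985 Bond=-33.3265
V0=17.6759

No-arbitrage ⇒ martingale measure with p* = (R−d)/(u−d) = 0.8913.
Payoff layer (t=2): V(2,0)=0.0000, V(2,1)=0.0000, V(2,2)=25.0000
Node (1,0) S=106.6000: V=(p*·0.0000+(1−p*)·0.0000)/1.06=0.0000; Δ=(0.0000−0.0000)/(118.3260−69.2900)=0.0000; B=V−Δ·S=0.0000
Node (1,1) S=182.0400: V=(p*·25.0000+(1−p*)·0.0000)/1.06=21.0213; Δ=(25.0000−0.0000)/(202.0644−118.3260)=0.2985; B=V−Δ·S=-33.3265
Node (0,0) S=164.0000: V=(p*·21.0213+(1−p*)·0.0000)/1.06=17.6759; Δ=(21.0213−0.0000)/(182.0400−106.6000)=0.2786; B=V−Δ·S=-28.0227
The time-0 hedge costs 17.6759, which is the no-arbitrage price.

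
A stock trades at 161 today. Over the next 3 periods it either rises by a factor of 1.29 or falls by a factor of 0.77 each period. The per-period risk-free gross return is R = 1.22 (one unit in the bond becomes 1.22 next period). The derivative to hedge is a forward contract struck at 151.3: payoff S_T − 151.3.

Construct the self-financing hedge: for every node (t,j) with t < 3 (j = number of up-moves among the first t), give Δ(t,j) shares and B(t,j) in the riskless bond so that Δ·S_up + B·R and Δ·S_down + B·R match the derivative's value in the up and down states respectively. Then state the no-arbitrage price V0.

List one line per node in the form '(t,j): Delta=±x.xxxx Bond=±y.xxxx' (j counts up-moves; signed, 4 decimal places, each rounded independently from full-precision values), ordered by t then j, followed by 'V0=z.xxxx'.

(0,0): Delta=1.0000 Bond=-83.3220
(1,0): Delta=1.0000 Bond=-101.6528
(1,1): Delta=1.0000 Bond=-101.6528
(2,0): Delta=1.0000 Bond=-124.0164
(2,1): Delta=1.0000 Bond=-124.0164
(2,2): Delta=1.0000 Bond=-124.0164
V0=77.6780

The replicating-portfolio and risk-neutral prices coincide; use p* = (1.22−0.77)/(1.29−0.77) = 0.8654 for the latter.
Payoff layer (t=3): V(3,0)=-77.7982, V(3,1)=-28.1606, V(3,2)=54.9985, V(3,3)=194.3169
(2,0): S=95.4569. Δ = (V_up−V_dn)/(S_up−S_dn) = (-28.1606−-77.7982)/(123.1394−73.5018) = 1.0000. V = [p*·-28.1606 + (1−p*)·-77.7982]/1.22 = -28.5595. B = V − Δ·S = -124.0164.
(2,1): S=159.9213. Δ = (V_up−V_dn)/(S_up−S_dn) = (54.9985−-28.1606)/(206.2985−123.1394) = 1.0000. V = [p*·54.9985 + (1−p*)·-28.1606]/1.22 = 35.9049. B = V − Δ·S = -124.0164.
(2,2): S=267.9201. Δ = (V_up−V_dn)/(S_up−S_dn) = (194.3169−54.9985)/(345.6169−206.2985) = 1.0000. V = [p*·194.3169 + (1−p*)·54.9985]/1.22 = 143.9037. B = V − Δ·S = -124.0164.
(1,0): S=123.9700. Δ = (V_up−V_dn)/(S_up−S_dn) = (35.9049−-28.5595)/(159.9213−95.4569) = 1.0000. V = [p*·35.9049 + (1−p*)·-28.5595]/1.22 = 22.3172. B = V − Δ·S = -101.6528.
(1,1): S=207.6900. Δ = (V_up−V_dn)/(S_up−S_dn) = (143.9037−35.9049)/(267.9201−159.9213) = 1.0000. V = [p*·143.9037 + (1−p*)·35.9049]/1.22 = 106.0372. B = V − Δ·S = -101.6528.
(0,0): S=161.0000. Δ = (V_up−V_dn)/(S_up−S_dn) = (106.0372−22.3172)/(207.6900−123.9700) = 1.0000. V = [p*·106.0372 + (1−p*)·22.3172]/1.22 = 77.6780. B = V − Δ·S = -83.3220.
Check: Δ(0,0)·S0 + B(0,0) = 77.6780 = V0.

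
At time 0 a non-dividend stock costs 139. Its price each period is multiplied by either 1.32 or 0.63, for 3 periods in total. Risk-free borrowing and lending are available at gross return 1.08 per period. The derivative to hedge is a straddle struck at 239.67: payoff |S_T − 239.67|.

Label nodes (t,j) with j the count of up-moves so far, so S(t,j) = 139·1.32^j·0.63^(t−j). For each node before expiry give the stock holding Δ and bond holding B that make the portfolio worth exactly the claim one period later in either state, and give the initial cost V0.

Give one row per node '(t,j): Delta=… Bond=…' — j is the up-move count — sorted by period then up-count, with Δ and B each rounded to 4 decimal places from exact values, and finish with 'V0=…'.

(0,0): Delta=-0.3915 Bond=140.9170
(1,0): Delta=-1.0000 Bond=205.4784
(1,1): Delta=-0.2366 Bond=123.7701
(2,0): Delta=-1.0000 Bond=221.9167
(2,1): Delta=-1.0000 Bond=221.9167
(2,2): Delta=-0.0423 Bond=86.6078
V0=86.5012

No-arbitrage ⇒ martingale measure with p* = (R−d)/(u−d) = 0.6522.
Payoff layer (t=3): V(3,0)=204.9135, V(3,1)=166.8468, V(3,2)=87.0880, V(3,3)=80.0256
Node (2,0) S=55.1691: V=(p*·166.8468+(1−p*)·204.9135)/1.08=166.7476; Δ=(166.8468−204.9135)/(72.8232−34.7565)=-1.0000; B=V−Δ·S=221.9167
Node (2,1) S=115.5924: V=(p*·87.0880+(1−p*)·166.8468)/1.08=106.3243; Δ=(87.0880−166.8468)/(152.5820−72.8232)=-1.0000; B=V−Δ·S=221.9167
Node (2,2) S=242.1936: V=(p*·80.0256+(1−p*)·87.0880)/1.08=76.3723; Δ=(80.0256−87.0880)/(319.6956−152.5820)=-0.0423; B=V−Δ·S=86.6078
Node (1,0) S=87.5700: V=(p*·106.3243+(1−p*)·166.7476)/1.08=117.9084; Δ=(106.3243−166.7476)/(115.5924−55.1691)=-1.0000; B=V−Δ·S=205.4784
Node (1,1) S=183.4800: V=(p*·76.3723+(1−p*)·106.3243)/1.08=80.3614; Δ=(76.3723−106.3243)/(242.1936−115.5924)=-0.2366; B=V−Δ·S=123.7701
Node (0,0) S=139.0000: V=(p*·80.3614+(1−p*)·117.9084)/1.08=86.5012; Δ=(80.3614−117.9084)/(183.4800−87.5700)=-0.3915; B=V−Δ·S=140.9170
Self-financing check: at every node Δ·S+B equals the discounted successor values.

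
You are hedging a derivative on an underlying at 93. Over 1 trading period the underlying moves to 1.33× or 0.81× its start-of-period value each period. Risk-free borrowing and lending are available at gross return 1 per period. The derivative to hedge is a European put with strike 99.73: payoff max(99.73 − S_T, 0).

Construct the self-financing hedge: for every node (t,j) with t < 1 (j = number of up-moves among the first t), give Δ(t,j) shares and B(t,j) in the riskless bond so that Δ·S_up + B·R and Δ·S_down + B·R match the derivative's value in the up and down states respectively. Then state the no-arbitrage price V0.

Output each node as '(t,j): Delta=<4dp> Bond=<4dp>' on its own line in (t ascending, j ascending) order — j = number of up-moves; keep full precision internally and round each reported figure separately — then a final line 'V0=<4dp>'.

(0,0): Delta=-0.5045 Bond=62.4077
V0=15.4846

The replicating-portfolio and risk-neutral prices coincide; use p* = (1−0.81)/(1.33−0.81) = 0.3654 for the latter.
Payoff layer (t=1): V(1,0)=24.4000, V(1,1)=0.0000
Node (0,0) S=93.0000: V=(p*·0.0000+(1−p*)·24.4000)/1=15.4846; Δ=(0.0000−24.4000)/(123.6900−75.3300)=-0.5045; B=V−Δ·S=62.4077
Self-financing check: at every node Δ·S+B equals the discounted successor values.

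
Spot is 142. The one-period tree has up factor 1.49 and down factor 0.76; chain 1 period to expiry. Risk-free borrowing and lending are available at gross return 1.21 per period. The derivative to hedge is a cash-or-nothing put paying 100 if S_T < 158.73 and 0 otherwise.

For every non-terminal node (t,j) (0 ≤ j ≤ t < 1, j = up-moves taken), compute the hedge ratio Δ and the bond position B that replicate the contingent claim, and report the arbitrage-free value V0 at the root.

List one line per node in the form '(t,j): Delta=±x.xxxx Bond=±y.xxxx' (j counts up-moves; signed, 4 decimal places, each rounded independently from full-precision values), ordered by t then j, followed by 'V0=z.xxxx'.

(0,0): Delta=-0.9647 Bond=168.6856
V0=31.6993

The replicating-portfolio and risk-neutral prices coincide; use p* = (1.21−0.76)/(1.49−0.76) = 0.6164 for the latter.
Terminal values V(1,·): V(1,0)=100.0000, V(1,1)=0.0000
Node (0,0) S=142.0000: V=(p*·0.0000+(1−p*)·100.0000)/1.21=31.6993; Δ=(0.0000−100.0000)/(211.5800−107.9200)=-0.9647; B=V−Δ·S=168.6856
The time-0 hedge costs 31.6993, which is the no-arbitrage price.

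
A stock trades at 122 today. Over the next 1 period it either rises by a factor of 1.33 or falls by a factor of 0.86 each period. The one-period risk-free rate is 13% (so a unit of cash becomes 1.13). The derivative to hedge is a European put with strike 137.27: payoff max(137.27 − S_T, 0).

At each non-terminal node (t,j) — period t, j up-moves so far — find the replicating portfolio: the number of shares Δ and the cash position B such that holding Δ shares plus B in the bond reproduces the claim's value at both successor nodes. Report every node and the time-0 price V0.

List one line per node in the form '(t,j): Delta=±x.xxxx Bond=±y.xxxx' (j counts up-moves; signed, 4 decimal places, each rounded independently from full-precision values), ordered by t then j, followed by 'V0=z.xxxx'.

Under the risk-neutral measure, an up-move has probability p* = (R−d)/(u−d) = 0.5745 and values discount at R = 1.13.
Terminal payoffs: V(1,0)=32.3500, V(1,1)=0.0000
(0,0): S=122.0000. Δ = (V_up−V_dn)/(S_up−S_dn) = (0.0000−32.3500)/(162.2600−104.9200) = -0.5642. V = [p*·0.0000 + (1−p*)·32.3500]/1.13 = 12.1823. B = V − Δ·S = 81.0121.
The time-0 hedge costs 12.1823, which is the no-arbitrage price.

(0,0): Delta=-0.5642 Bond=81.0121
V0=12.1823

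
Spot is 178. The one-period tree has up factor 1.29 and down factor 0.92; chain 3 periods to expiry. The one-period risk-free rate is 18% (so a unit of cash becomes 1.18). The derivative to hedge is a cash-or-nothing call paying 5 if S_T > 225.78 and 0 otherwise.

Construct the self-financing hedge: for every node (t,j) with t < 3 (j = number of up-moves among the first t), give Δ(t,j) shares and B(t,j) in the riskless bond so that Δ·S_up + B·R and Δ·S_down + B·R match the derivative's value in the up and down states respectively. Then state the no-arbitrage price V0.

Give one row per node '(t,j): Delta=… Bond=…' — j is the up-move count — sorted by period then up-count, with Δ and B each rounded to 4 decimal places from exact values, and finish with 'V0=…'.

Since d<R<u, set p* = (R−d)/(u−d) = 0.7027; price each node as the discounted p*-expectation of its children.
At expiry t=3: V(3,0)=0.0000, V(3,1)=0.0000, V(3,2)=5.0000, V(3,3)=5.0000
(2,0): S=150.6592. Δ = (V_up−V_dn)/(S_up−S_dn) = (0.0000−0.0000)/(194.3504−138.6065) = 0.0000. V = [p*·0.0000 + (1−p*)·0.0000]/1.18 = 0.0000. B = V − Δ·S = 0.0000.
(2,1): S=211.2504. Δ = (V_up−V_dn)/(S_up−S_dn) = (5.0000−0.0000)/(272.5130−194.3504) = 0.0640. V = [p*·5.0000 + (1−p*)·0.0000]/1.18 = 2.9776. B = V − Δ·S = -10.5360.
(2,2): S=296.2098. Δ = (V_up−V_dn)/(S_up−S_dn) = (5.0000−5.0000)/(382.1106−272.5130) = 0.0000. V = [p*·5.0000 + (1−p*)·5.0000]/1.18 = 4.2373. B = V − Δ·S = 4.2373.
(1,0): S=163.7600. Δ = (V_up−V_dn)/(S_up−S_dn) = (2.9776−0.0000)/(211.2504−150.6592) = 0.0491. V = [p*·2.9776 + (1−p*)·0.0000]/1.18 = 1.7732. B = V − Δ·S = -6.2743.
(1,1): S=229.6200. Δ = (V_up−V_dn)/(S_up−S_dn) = (4.2373−2.9776)/(296.2098−211.2504) = 0.0148. V = [p*·4.2373 + (1−p*)·2.9776]/1.18 = 3.2735. B = V − Δ·S = -0.1312.
(0,0): S=178.0000. Δ = (V_up−V_dn)/(S_up−S_dn) = (3.2735−1.7732)/(229.6200−163.7600) = 0.0228. V = [p*·3.2735 + (1−p*)·1.7732]/1.18 = 2.3962. B = V − Δ·S = -1.6589.
The time-0 hedge costs 2.3962, which is the no-arbitrage price.

(0,0): Delta=0.0228 Bond=-1.6589
(1,0): Delta=0.0491 Bond=-6.2743
(1,1): Delta=0.0148 Bond=-0.1312
(2,0): Delta=0.0000 Bond=0.0000
(2,1): Delta=0.0640 Bond=-10.5360
(2,2): Delta=0.0000 Bond=4.2373
V0=2.3962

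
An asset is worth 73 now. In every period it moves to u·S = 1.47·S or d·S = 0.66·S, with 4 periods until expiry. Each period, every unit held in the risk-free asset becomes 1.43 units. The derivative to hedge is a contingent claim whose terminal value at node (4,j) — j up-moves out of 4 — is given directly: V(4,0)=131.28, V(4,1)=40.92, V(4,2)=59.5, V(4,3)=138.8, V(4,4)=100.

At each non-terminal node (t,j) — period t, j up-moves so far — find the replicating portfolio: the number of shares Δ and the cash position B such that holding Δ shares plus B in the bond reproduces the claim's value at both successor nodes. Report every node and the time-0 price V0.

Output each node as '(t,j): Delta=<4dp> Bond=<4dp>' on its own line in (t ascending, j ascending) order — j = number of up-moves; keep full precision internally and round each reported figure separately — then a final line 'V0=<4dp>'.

Under the risk-neutral measure, an up-move has probability p* = (R−d)/(u−d) = 0.9506 and values discount at R = 1.43.
Terminal payoffs: V(4,0)=131.2800, V(4,1)=40.9200, V(4,2)=59.5000, V(4,3)=138.8000, V(4,4)=100.0000
  t=3,j=0: stock 20.9872 → up 30.8512 (V=40.9200), down 13.8516 (V=131.2800). Price 31.7358; hedge Δ=-5.3154, bond B=143.2914.
  t=3,j=1: stock 46.7442 → up 68.7140 (V=59.5000), down 30.8512 (V=40.9200). Price 40.9668; hedge Δ=0.4907, bond B=18.0285.
  t=3,j=2: stock 104.1122 → up 153.0449 (V=138.8000), down 68.7140 (V=59.5000). Price 94.3244; hedge Δ=0.9403, bond B=-3.5768.
  t=3,j=3: stock 231.8862 → up 340.8727 (V=100.0000), down 153.0449 (V=138.8000). Price 71.2700; hedge Δ=-0.2066, bond B=119.1712.
  t=2,j=0: stock 31.7988 → up 46.7442 (V=40.9668), down 20.9872 (V=31.7358). Price 28.3293; hedge Δ=0.3584, bond B=16.9331.
  t=2,j=1: stock 70.8246 → up 104.1122 (V=94.3244), down 46.7442 (V=40.9668). Price 64.1185; hedge Δ=0.9301, bond B=-1.7552.
  t=2,j=2: stock 157.7457 → up 231.8862 (V=71.2700), down 104.1122 (V=94.3244). Price 50.6353; hedge Δ=-0.1804, bond B=79.0976.
  t=1,j=0: stock 48.1800 → up 70.8246 (V=64.1185), down 31.7988 (V=28.3293). Price 43.6022; hedge Δ=0.9171, bond B=-0.5820.
  t=1,j=1: stock 107.3100 → up 157.7457 (V=50.6353), down 70.8246 (V=64.1185). Price 35.8749; hedge Δ=-0.1551, bond B=52.5209.
  t=0,j=0: stock 73.0000 → up 107.3100 (V=35.8749), down 48.1800 (V=43.6022). Price 25.3542; hedge Δ=-0.1307, bond B=34.8941.
Self-financing check: at every node Δ·S+B equals the discounted successor values.

(0,0): Delta=-0.1307 Bond=34.8941
(1,0): Delta=0.9171 Bond=-0.5820
(1,1): Delta=-0.1551 Bond=52.5209
(2,0): Delta=0.3584 Bond=16.9331
(2,1): Delta=0.9301 Bond=-1.7552
(2,2): Delta=-0.1804 Bond=79.0976
(3,0): Delta=-5.3154 Bond=143.2914
(3,1): Delta=0.4907 Bond=18.0285
(3,2): Delta=0.9403 Bond=-3.5768
(3,3): Delta=-0.2066 Bond=119.1712
V0=25.3542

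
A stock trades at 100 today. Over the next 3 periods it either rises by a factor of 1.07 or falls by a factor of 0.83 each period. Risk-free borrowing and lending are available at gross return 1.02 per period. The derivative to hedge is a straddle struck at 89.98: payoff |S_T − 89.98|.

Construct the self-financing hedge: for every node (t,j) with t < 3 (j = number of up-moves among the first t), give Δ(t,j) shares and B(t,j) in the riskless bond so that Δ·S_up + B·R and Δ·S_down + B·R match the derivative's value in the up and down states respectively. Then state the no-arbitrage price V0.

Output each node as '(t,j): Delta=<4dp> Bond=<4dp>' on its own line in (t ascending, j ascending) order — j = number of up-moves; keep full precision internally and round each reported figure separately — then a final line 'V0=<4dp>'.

Risk-neutral probability p* = (R−d)/(u−d) = (1.02−0.83)/(1.07−0.83) = 0.7917.
At expiry t=3: V(3,0)=32.8013, V(3,1)=16.2677, V(3,2)=5.0467, V(3,3)=32.5243
(2,0): S=68.8900. Δ = (V_up−V_dn)/(S_up−S_dn) = (16.2677−32.8013)/(73.7123−57.1787) = -1.0000. V = [p*·16.2677 + (1−p*)·32.8013]/1.02 = 19.3257. B = V − Δ·S = 88.2157.
(2,1): S=88.8100. Δ = (V_up−V_dn)/(S_up−S_dn) = (5.0467−16.2677)/(95.0267−73.7123) = -0.5265. V = [p*·5.0467 + (1−p*)·16.2677]/1.02 = 7.2396. B = V − Δ·S = 53.9938.
(2,2): S=114.4900. Δ = (V_up−V_dn)/(S_up−S_dn) = (32.5243−5.0467)/(122.5043−95.0267) = 1.0000. V = [p*·32.5243 + (1−p*)·5.0467]/1.02 = 26.2743. B = V − Δ·S = -88.2157.
(1,0): S=83.0000. Δ = (V_up−V_dn)/(S_up−S_dn) = (7.2396−19.3257)/(88.8100−68.8900) = -0.6067. V = [p*·7.2396 + (1−p*)·19.3257]/1.02 = 9.5662. B = V − Δ·S = 59.9248.
(1,1): S=107.0000. Δ = (V_up−V_dn)/(S_up−S_dn) = (26.2743−7.2396)/(114.4900−88.8100) = 0.7412. V = [p*·26.2743 + (1−p*)·7.2396]/1.02 = 21.8713. B = V − Δ·S = -57.4399.
(0,0): S=100.0000. Δ = (V_up−V_dn)/(S_up−S_dn) = (21.8713−9.5662)/(107.0000−83.0000) = 0.5127. V = [p*·21.8713 + (1−p*)·9.5662]/1.02 = 18.9292. B = V − Δ·S = -32.3421.
Root portfolio cost Δ·100+B reproduces V0=18.9292.

(0,0): Delta=0.5127 Bond=-32.3421
(1,0): Delta=-0.6067 Bond=59.9248
(1,1): Delta=0.7412 Bond=-57.4399
(2,0): Delta=-1.0000 Bond=88.2157
(2,1): Delta=-0.5265 Bond=53.9938
(2,2): Delta=1.0000 Bond=-88.2157
V0=18.9292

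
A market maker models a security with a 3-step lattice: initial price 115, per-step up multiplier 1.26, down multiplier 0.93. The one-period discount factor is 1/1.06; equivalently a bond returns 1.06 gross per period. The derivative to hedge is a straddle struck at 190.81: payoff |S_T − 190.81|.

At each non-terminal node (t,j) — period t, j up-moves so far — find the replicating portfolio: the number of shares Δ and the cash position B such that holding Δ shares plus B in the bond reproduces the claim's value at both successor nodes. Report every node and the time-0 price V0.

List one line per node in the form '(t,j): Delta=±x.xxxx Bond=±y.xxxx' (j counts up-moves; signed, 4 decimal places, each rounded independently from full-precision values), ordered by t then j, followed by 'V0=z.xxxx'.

The replicating-portfolio and risk-neutral prices coincide; use p* = (1.06−0.93)/(1.26−0.93) = 0.3939 for the latter.
Terminal values V(3,·): V(3,0)=98.3089, V(3,1)=65.4860, V(3,2)=21.0162, V(3,3)=39.2332
(2,0): S=99.4635. Δ = (V_up−V_dn)/(S_up−S_dn) = (65.4860−98.3089)/(125.3240−92.5011) = -1.0000. V = [p*·65.4860 + (1−p*)·98.3089]/1.06 = 80.5459. B = V − Δ·S = 180.0094.
(2,1): S=134.7570. Δ = (V_up−V_dn)/(S_up−S_dn) = (21.0162−65.4860)/(169.7938−125.3240) = -1.0000. V = [p*·21.0162 + (1−p*)·65.4860]/1.06 = 45.2524. B = V − Δ·S = 180.0094.
(2,2): S=182.5740. Δ = (V_up−V_dn)/(S_up−S_dn) = (39.2332−21.0162)/(230.0432−169.7938) = 0.3024. V = [p*·39.2332 + (1−p*)·21.0162]/1.06 = 26.5968. B = V − Δ·S = -28.6064.
(1,0): S=106.9500. Δ = (V_up−V_dn)/(S_up−S_dn) = (45.2524−80.5459)/(134.7570−99.4635) = -1.0000. V = [p*·45.2524 + (1−p*)·80.5459]/1.06 = 62.8702. B = V − Δ·S = 169.8202.
(1,1): S=144.9000. Δ = (V_up−V_dn)/(S_up−S_dn) = (26.5968−45.2524)/(182.5740−134.7570) = -0.3901. V = [p*·26.5968 + (1−p*)·45.2524]/1.06 = 35.7578. B = V − Δ·S = 92.2900.
(0,0): S=115.0000. Δ = (V_up−V_dn)/(S_up−S_dn) = (35.7578−62.8702)/(144.9000−106.9500) = -0.7144. V = [p*·35.7578 + (1−p*)·62.8702]/1.06 = 49.2354. B = V − Δ·S = 131.3944.
Root portfolio cost Δ·115+B reproduces V0=49.2354.

(0,0): Delta=-0.7144 Bond=131.3944
(1,0): Delta=-1.0000 Bond=169.8202
(1,1): Delta=-0.3901 Bond=92.2900
(2,0): Delta=-1.0000 Bond=180.0094
(2,1): Delta=-1.0000 Bond=180.0094
(2,2): Delta=0.3024 Bond=-28.6064
V0=49.2354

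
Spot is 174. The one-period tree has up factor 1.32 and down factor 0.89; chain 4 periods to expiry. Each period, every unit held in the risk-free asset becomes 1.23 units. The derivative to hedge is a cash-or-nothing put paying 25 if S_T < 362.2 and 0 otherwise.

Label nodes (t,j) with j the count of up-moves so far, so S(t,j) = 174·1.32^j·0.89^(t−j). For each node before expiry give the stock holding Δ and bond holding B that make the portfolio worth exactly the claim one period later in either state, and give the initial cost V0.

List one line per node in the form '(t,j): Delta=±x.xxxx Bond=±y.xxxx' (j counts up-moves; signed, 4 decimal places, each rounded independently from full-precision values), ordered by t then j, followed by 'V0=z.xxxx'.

Risk-neutral probability p* = (R−d)/(u−d) = (1.23−0.89)/(1.32−0.89) = 0.7907.
Terminal values V(4,·): V(4,0)=25.0000, V(4,1)=25.0000, V(4,2)=25.0000, V(4,3)=25.0000, V(4,4)=0.0000
  t=3,j=0: stock 122.6646 → up 161.9173 (V=25.0000), down 109.1715 (V=25.0000). Price 20.3252; hedge Δ=0.0000, bond B=20.3252.
  t=3,j=1: stock 181.9295 → up 240.1470 (V=25.0000), down 161.9173 (V=25.0000). Price 20.3252; hedge Δ=0.0000, bond B=20.3252.
  t=3,j=2: stock 269.8281 → up 356.1730 (V=25.0000), down 240.1470 (V=25.0000). Price 20.3252; hedge Δ=0.0000, bond B=20.3252.
  t=3,j=3: stock 400.1944 → up 528.2567 (V=0.0000), down 356.1730 (V=25.0000). Price 4.2541; hedge Δ=-0.1453, bond B=62.3936.
  t=2,j=0: stock 137.8254 → up 181.9295 (V=20.3252), down 122.6646 (V=20.3252). Price 16.5246; hedge Δ=0.0000, bond B=16.5246.
  t=2,j=1: stock 204.4152 → up 269.8281 (V=20.3252), down 181.9295 (V=20.3252). Price 16.5246; hedge Δ=0.0000, bond B=16.5246.
  t=2,j=2: stock 303.1776 → up 400.1944 (V=4.2541), down 269.8281 (V=20.3252). Price 6.1934; hedge Δ=-0.1233, bond B=43.5680.
  t=1,j=0: stock 154.8600 → up 204.4152 (V=16.5246), down 137.8254 (V=16.5246). Price 13.4346; hedge Δ=0.0000, bond B=13.4346.
  t=1,j=1: stock 229.6800 → up 303.1776 (V=6.1934), down 204.4152 (V=16.5246). Price 6.7933; hedge Δ=-0.1046, bond B=30.8193.
  t=0,j=0: stock 174.0000 → up 229.6800 (V=6.7933), down 154.8600 (V=13.4346). Price 6.6531; hedge Δ=-0.0888, bond B=22.0981.
Self-financing check: at every node Δ·S+B equals the discounted successor values.

(0,0): Delta=-0.0888 Bond=22.0981
(1,0): Delta=0.0000 Bond=13.4346
(1,1): Delta=-0.1046 Bond=30.8193
(2,0): Delta=0.0000 Bond=16.5246
(2,1): Delta=0.0000 Bond=16.5246
(2,2): Delta=-0.1233 Bond=43.5680
(3,0): Delta=0.0000 Bond=20.3252
(3,1): Delta=0.0000 Bond=20.3252
(3,2): Delta=0.0000 Bond=20.3252
(3,3): Delta=-0.1453 Bond=62.3936
V0=6.6531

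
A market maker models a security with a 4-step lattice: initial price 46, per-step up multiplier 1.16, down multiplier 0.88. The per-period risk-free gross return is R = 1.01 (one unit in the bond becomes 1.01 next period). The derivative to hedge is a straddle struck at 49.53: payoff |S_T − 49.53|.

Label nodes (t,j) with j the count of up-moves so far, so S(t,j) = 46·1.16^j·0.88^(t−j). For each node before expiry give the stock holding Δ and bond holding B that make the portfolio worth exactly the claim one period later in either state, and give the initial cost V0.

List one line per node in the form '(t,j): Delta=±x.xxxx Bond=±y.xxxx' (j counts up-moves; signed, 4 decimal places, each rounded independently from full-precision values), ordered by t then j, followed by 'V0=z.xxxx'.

(0,0): Delta=0.0162 Bond=9.4950
(1,0): Delta=-0.4908 Bond=30.1154
(1,1): Delta=0.4601 Bond=-14.0934
(2,0): Delta=-1.0000 Bond=48.5541
(2,1): Delta=-0.0452 Bond=9.4888
(2,2): Delta=0.9023 Bond=-41.6072
(3,0): Delta=-1.0000 Bond=49.0396
(3,1): Delta=-1.0000 Bond=49.0396
(3,2): Delta=0.7906 Bond=-35.9424
(3,3): Delta=1.0000 Bond=-49.0396
V0=10.2407

Risk-neutral probability p* = (R−d)/(u−d) = (1.01−0.88)/(1.16−0.88) = 0.4643.
Payoff layer (t=4): V(4,0)=21.9440, V(4,1)=13.1667, V(4,2)=1.5965, V(4,3)=13.6551, V(4,4)=33.7594
Node (3,0) S=31.3477: V=(p*·13.1667+(1−p*)·21.9440)/1.01=17.6919; Δ=(13.1667−21.9440)/(36.3633−27.5860)=-1.0000; B=V−Δ·S=49.0396
Node (3,1) S=41.3220: V=(p*·1.5965+(1−p*)·13.1667)/1.01=7.7176; Δ=(1.5965−13.1667)/(47.9335−36.3633)=-1.0000; B=V−Δ·S=49.0396
Node (3,2) S=54.4699: V=(p*·13.6551+(1−p*)·1.5965)/1.01=7.1239; Δ=(13.6551−1.5965)/(63.1851−47.9335)=0.7906; B=V−Δ·S=-35.9424
Node (3,3) S=71.8012: V=(p*·33.7594+(1−p*)·13.6551)/1.01=22.7616; Δ=(33.7594−13.6551)/(83.2894−63.1851)=1.0000; B=V−Δ·S=-49.0396
Node (2,0) S=35.6224: V=(p*·7.7176+(1−p*)·17.6919)/1.01=12.9317; Δ=(7.7176−17.6919)/(41.3220−31.3477)=-1.0000; B=V−Δ·S=48.5541
Node (2,1) S=46.9568: V=(p*·7.1239+(1−p*)·7.7176)/1.01=7.3683; Δ=(7.1239−7.7176)/(54.4699−41.3220)=-0.0452; B=V−Δ·S=9.4888
Node (2,2) S=61.8976: V=(p*·22.7616+(1−p*)·7.1239)/1.01=14.2418; Δ=(22.7616−7.1239)/(71.8012−54.4699)=0.9023; B=V−Δ·S=-41.6072
Node (1,0) S=40.4800: V=(p*·7.3683+(1−p*)·12.9317)/1.01=10.2462; Δ=(7.3683−12.9317)/(46.9568−35.6224)=-0.4908; B=V−Δ·S=30.1154
Node (1,1) S=53.3600: V=(p*·14.2418+(1−p*)·7.3683)/1.01=10.4550; Δ=(14.2418−7.3683)/(61.8976−46.9568)=0.4601; B=V−Δ·S=-14.0934
Node (0,0) S=46.0000: V=(p*·10.4550+(1−p*)·10.2462)/1.01=10.2407; Δ=(10.4550−10.2462)/(53.3600−40.4800)=0.0162; B=V−Δ·S=9.4950
Self-financing check: at every node Δ·S+B equals the discounted successor values.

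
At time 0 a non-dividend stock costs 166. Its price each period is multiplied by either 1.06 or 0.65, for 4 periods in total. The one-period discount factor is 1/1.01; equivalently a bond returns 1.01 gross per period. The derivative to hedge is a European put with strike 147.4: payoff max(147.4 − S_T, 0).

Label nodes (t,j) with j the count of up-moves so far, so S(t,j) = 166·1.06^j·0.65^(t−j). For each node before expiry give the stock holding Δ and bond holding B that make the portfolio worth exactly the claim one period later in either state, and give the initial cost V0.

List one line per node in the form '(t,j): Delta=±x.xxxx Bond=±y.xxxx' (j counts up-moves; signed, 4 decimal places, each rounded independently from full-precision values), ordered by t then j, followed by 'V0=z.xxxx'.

(0,0): Delta=-0.3998 Bond=77.5292
(1,0): Delta=-1.0000 Bond=143.0650
(1,1): Delta=-0.3487 Bond=69.3099
(2,0): Delta=-1.0000 Bond=144.4956
(2,1): Delta=-1.0000 Bond=144.4956
(2,2): Delta=-0.2932 Bond=59.6568
(3,0): Delta=-1.0000 Bond=145.9406
(3,1): Delta=-1.0000 Bond=145.9406
(3,2): Delta=-1.0000 Bond=145.9406
(3,3): Delta=-0.2330 Bond=48.3524
V0=11.1608

Under the risk-neutral measure, an up-move has probability p* = (R−d)/(u−d) = 0.8780 and values discount at R = 1.01.
Payoff layer (t=4): V(4,0)=117.7680, V(4,1)=99.0770, V(4,2)=68.5963, V(4,3)=18.8894, V(4,4)=0.0000
(3,0): S=45.5877. Δ = (V_up−V_dn)/(S_up−S_dn) = (99.0770−117.7680)/(48.3230−29.6320) = -1.0000. V = [p*·99.0770 + (1−p*)·117.7680]/1.01 = 100.3528. B = V − Δ·S = 145.9406.
(3,1): S=74.3431. Δ = (V_up−V_dn)/(S_up−S_dn) = (68.5963−99.0770)/(78.8037−48.3230) = -1.0000. V = [p*·68.5963 + (1−p*)·99.0770]/1.01 = 71.5975. B = V − Δ·S = 145.9406.
(3,2): S=121.2364. Δ = (V_up−V_dn)/(S_up−S_dn) = (18.8894−68.5963)/(128.5106−78.8037) = -1.0000. V = [p*·18.8894 + (1−p*)·68.5963]/1.01 = 24.7042. B = V − Δ·S = 145.9406.
(3,3): S=197.7087. Δ = (V_up−V_dn)/(S_up−S_dn) = (0.0000−18.8894)/(209.5712−128.5106) = -0.2330. V = [p*·0.0000 + (1−p*)·18.8894]/1.01 = 2.2808. B = V − Δ·S = 48.3524.
(2,0): S=70.1350. Δ = (V_up−V_dn)/(S_up−S_dn) = (71.5975−100.3528)/(74.3431−45.5878) = -1.0000. V = [p*·71.5975 + (1−p*)·100.3528]/1.01 = 74.3606. B = V − Δ·S = 144.4956.
(2,1): S=114.3740. Δ = (V_up−V_dn)/(S_up−S_dn) = (24.7042−71.5975)/(121.2364−74.3431) = -1.0000. V = [p*·24.7042 + (1−p*)·71.5975]/1.01 = 30.1216. B = V − Δ·S = 144.4956.
(2,2): S=186.5176. Δ = (V_up−V_dn)/(S_up−S_dn) = (2.2808−24.7042)/(197.7087−121.2364) = -0.2932. V = [p*·2.2808 + (1−p*)·24.7042]/1.01 = 4.9657. B = V − Δ·S = 59.6568.
(1,0): S=107.9000. Δ = (V_up−V_dn)/(S_up−S_dn) = (30.1216−74.3606)/(114.3740−70.1350) = -1.0000. V = [p*·30.1216 + (1−p*)·74.3606]/1.01 = 35.1650. B = V − Δ·S = 143.0650.
(1,1): S=175.9600. Δ = (V_up−V_dn)/(S_up−S_dn) = (4.9657−30.1216)/(186.5176−114.3740) = -0.3487. V = [p*·4.9657 + (1−p*)·30.1216]/1.01 = 7.9539. B = V − Δ·S = 69.3099.
(0,0): S=166.0000. Δ = (V_up−V_dn)/(S_up−S_dn) = (7.9539−35.1650)/(175.9600−107.9000) = -0.3998. V = [p*·7.9539 + (1−p*)·35.1650]/1.01 = 11.1608. B = V − Δ·S = 77.5292.
The time-0 hedge costs 11.1608, which is the no-arbitrage price.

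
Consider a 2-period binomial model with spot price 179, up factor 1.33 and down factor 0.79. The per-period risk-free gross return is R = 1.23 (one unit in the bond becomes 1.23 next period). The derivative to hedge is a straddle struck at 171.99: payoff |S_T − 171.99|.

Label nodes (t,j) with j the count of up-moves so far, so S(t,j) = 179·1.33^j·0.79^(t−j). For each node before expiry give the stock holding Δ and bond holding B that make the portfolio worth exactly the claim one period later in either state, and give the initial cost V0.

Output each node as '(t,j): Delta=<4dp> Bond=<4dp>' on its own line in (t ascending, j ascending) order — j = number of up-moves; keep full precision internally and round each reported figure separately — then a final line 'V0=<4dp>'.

Risk-neutral probability p* = (R−d)/(u−d) = (1.23−0.79)/(1.33−0.79) = 0.8148.
Terminal values V(2,·): V(2,0)=60.2761, V(2,1)=16.0853, V(2,2)=144.6431
Node (1,0) S=141.4100: V=(p*·16.0853+(1−p*)·60.2761)/1.23=19.7307; Δ=(16.0853−60.2761)/(188.0753−111.7139)=-0.5787; B=V−Δ·S=101.5655
Node (1,1) S=238.0700: V=(p*·144.6431+(1−p*)·16.0853)/1.23=98.2407; Δ=(144.6431−16.0853)/(316.6331−188.0753)=1.0000; B=V−Δ·S=-139.8293
Node (0,0) S=179.0000: V=(p*·98.2407+(1−p*)·19.7307)/1.23=68.0503; Δ=(98.2407−19.7307)/(238.0700−141.4100)=0.8122; B=V−Δ·S=-77.3386
The time-0 hedge costs 68.0503, which is the no-arbitrage price.

(0,0): Delta=0.8122 Bond=-77.3386
(1,0): Delta=-0.5787 Bond=101.5655
(1,1): Delta=1.0000 Bond=-139.8293
V0=68.0503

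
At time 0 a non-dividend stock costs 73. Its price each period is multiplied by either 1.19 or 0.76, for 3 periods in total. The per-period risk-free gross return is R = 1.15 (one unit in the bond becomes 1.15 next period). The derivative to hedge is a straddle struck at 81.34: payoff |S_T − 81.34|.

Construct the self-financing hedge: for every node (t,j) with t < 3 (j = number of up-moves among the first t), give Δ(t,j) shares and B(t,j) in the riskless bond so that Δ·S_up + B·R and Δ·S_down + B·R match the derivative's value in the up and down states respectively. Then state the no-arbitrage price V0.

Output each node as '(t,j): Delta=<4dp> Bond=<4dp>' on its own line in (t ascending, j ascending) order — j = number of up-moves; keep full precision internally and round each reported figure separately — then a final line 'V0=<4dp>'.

(0,0): Delta=0.6517 Bond=-26.2007
(1,0): Delta=-1.0000 Bond=61.5047
(1,1): Delta=0.7599 Bond=-39.5294
(2,0): Delta=-1.0000 Bond=70.7304
(2,1): Delta=-1.0000 Bond=70.7304
(2,2): Delta=0.8752 Bond=-57.3756
V0=21.3724

Under the risk-neutral measure, an up-move has probability p* = (R−d)/(u−d) = 0.9070 and values discount at R = 1.15.
Payoff layer (t=3): V(3,0)=49.2948, V(3,1)=31.1639, V(3,2)=2.7748, V(3,3)=41.6766
(2,0): S=42.1648. Δ = (V_up−V_dn)/(S_up−S_dn) = (31.1639−49.2948)/(50.1761−32.0452) = -1.0000. V = [p*·31.1639 + (1−p*)·49.2948]/1.15 = 28.5656. B = V − Δ·S = 70.7304.
(2,1): S=66.0212. Δ = (V_up−V_dn)/(S_up−S_dn) = (2.7748−31.1639)/(78.5652−50.1761) = -1.0000. V = [p*·2.7748 + (1−p*)·31.1639]/1.15 = 4.7092. B = V − Δ·S = 70.7304.
(2,2): S=103.3753. Δ = (V_up−V_dn)/(S_up−S_dn) = (41.6766−2.7748)/(123.0166−78.5652) = 0.8752. V = [p*·41.6766 + (1−p*)·2.7748]/1.15 = 33.0938. B = V − Δ·S = -57.3756.
(1,0): S=55.4800. Δ = (V_up−V_dn)/(S_up−S_dn) = (4.7092−28.5656)/(66.0212−42.1648) = -1.0000. V = [p*·4.7092 + (1−p*)·28.5656]/1.15 = 6.0247. B = V − Δ·S = 61.5047.
(1,1): S=86.8700. Δ = (V_up−V_dn)/(S_up−S_dn) = (33.0938−4.7092)/(103.3753−66.0212) = 0.7599. V = [p*·33.0938 + (1−p*)·4.7092]/1.15 = 26.4812. B = V − Δ·S = -39.5294.
(0,0): S=73.0000. Δ = (V_up−V_dn)/(S_up−S_dn) = (26.4812−6.0247)/(86.8700−55.4800) = 0.6517. V = [p*·26.4812 + (1−p*)·6.0247]/1.15 = 21.3724. B = V − Δ·S = -26.2007.
The time-0 hedge costs 21.3724, which is the no-arbitrage price.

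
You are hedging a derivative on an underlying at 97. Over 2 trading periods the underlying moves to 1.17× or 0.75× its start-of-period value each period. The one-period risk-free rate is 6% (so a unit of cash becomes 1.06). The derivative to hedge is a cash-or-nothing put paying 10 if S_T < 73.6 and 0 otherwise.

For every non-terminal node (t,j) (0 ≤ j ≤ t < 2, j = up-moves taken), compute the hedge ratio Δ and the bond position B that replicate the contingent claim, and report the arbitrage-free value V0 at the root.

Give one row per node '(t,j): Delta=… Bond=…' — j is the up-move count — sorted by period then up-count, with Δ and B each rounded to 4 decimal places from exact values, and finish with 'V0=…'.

Since d<R<u, set p* = (R−d)/(u−d) = 0.7381; price each node as the discounted p*-expectation of its children.
Terminal values V(2,·): V(2,0)=10.0000, V(2,1)=0.0000, V(2,2)=0.0000
Node (1,0) S=72.7500: V=(p*·0.0000+(1−p*)·10.0000)/1.06=2.4708; Δ=(0.0000−10.0000)/(85.1175−54.5625)=-0.3273; B=V−Δ·S=26.2803
Node (1,1) S=113.4900: V=(p*·0.0000+(1−p*)·0.0000)/1.06=0.0000; Δ=(0.0000−0.0000)/(132.7833−85.1175)=0.0000; B=V−Δ·S=0.0000
Node (0,0) S=97.0000: V=(p*·0.0000+(1−p*)·2.4708)/1.06=0.6105; Δ=(0.0000−2.4708)/(113.4900−72.7500)=-0.0606; B=V−Δ·S=6.4933
The time-0 hedge costs 0.6105, which is the no-arbitrage price.

(0,0): Delta=-0.0606 Bond=6.4933
(1,0): Delta=-0.3273 Bond=26.2803
(1,1): Delta=0.0000 Bond=0.0000
V0=0.6105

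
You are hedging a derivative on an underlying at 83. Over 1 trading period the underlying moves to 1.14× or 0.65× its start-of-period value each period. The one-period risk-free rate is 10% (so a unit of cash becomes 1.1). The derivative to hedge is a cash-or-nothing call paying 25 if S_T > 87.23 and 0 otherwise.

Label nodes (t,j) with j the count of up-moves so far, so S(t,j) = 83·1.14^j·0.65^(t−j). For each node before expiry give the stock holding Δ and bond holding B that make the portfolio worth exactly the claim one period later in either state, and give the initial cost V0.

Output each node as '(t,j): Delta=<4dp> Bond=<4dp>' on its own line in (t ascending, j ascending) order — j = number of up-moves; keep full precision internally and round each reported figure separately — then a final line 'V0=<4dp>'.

(0,0): Delta=0.6147 Bond=-30.1484
V0=20.8720

Under the risk-neutral measure, an up-move has probability p* = (R−d)/(u−d) = 0.9184 and values discount at R = 1.1.
At expiry t=1: V(1,0)=0.0000, V(1,1)=25.0000
  t=0,j=0: stock 83.0000 → up 94.6200 (V=25.0000), down 53.9500 (V=0.0000). Price 20.8720; hedge Δ=0.6147, bond B=-30.1484.
Each (Δ,B) replicates both successor values, so the strategy is self-financing and V0 is arbitrage-free.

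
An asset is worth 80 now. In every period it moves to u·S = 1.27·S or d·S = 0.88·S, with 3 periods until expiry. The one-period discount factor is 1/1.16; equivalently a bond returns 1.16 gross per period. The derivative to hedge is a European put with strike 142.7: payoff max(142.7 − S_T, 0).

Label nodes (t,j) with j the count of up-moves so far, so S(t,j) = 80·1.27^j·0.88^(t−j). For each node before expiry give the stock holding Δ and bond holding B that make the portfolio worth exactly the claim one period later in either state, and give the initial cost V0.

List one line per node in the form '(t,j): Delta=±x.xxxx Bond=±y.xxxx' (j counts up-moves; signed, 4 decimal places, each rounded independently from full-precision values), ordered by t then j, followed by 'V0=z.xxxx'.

Risk-neutral probability p* = (R−d)/(u−d) = (1.16−0.88)/(1.27−0.88) = 0.7179.
Terminal values V(3,·): V(3,0)=88.1822, V(3,1)=64.0210, V(3,2)=29.1518, V(3,3)=0.0000
Node (2,0) S=61.9520: V=(p*·64.0210+(1−p*)·88.1822)/1.16=61.0652; Δ=(64.0210−88.1822)/(78.6790−54.5178)=-1.0000; B=V−Δ·S=123.0172
Node (2,1) S=89.4080: V=(p*·29.1518+(1−p*)·64.0210)/1.16=33.6092; Δ=(29.1518−64.0210)/(113.5482−78.6790)=-1.0000; B=V−Δ·S=123.0172
Node (2,2) S=129.0320: V=(p*·0.0000+(1−p*)·29.1518)/1.16=7.0882; Δ=(0.0000−29.1518)/(163.8706−113.5482)=-0.5793; B=V−Δ·S=81.8365
Node (1,0) S=70.4000: V=(p*·33.6092+(1−p*)·61.0652)/1.16=35.6493; Δ=(33.6092−61.0652)/(89.4080−61.9520)=-1.0000; B=V−Δ·S=106.0493
Node (1,1) S=101.6000: V=(p*·7.0882+(1−p*)·33.6092)/1.16=12.5590; Δ=(7.0882−33.6092)/(129.0320−89.4080)=-0.6693; B=V−Δ·S=80.5617
Node (0,0) S=80.0000: V=(p*·12.5590+(1−p*)·35.6493)/1.16=16.4411; Δ=(12.5590−35.6493)/(101.6000−70.4000)=-0.7401; B=V−Δ·S=75.6470
Self-financing check: at every node Δ·S+B equals the discounted successor values.

(0,0): Delta=-0.7401 Bond=75.6470
(1,0): Delta=-1.0000 Bond=106.0493
(1,1): Delta=-0.6693 Bond=80.5617
(2,0): Delta=-1.0000 Bond=123.0172
(2,1): Delta=-1.0000 Bond=123.0172
(2,2): Delta=-0.5793 Bond=81.8365
V0=16.4411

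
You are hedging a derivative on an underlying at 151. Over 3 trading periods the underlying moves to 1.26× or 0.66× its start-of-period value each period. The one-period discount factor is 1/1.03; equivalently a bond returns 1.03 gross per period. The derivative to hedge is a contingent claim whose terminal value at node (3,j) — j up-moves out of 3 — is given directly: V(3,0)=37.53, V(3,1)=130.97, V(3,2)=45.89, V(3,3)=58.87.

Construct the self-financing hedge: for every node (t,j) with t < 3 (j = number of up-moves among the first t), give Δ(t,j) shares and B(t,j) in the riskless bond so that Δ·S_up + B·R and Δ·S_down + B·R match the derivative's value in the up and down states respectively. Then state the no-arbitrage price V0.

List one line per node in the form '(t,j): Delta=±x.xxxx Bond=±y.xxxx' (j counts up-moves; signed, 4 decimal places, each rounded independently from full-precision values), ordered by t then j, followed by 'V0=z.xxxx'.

(0,0): Delta=-0.2243 Bond=99.3832
(1,0): Delta=-0.2703 Bond=106.9501
(1,1): Delta=-0.2093 Bond=99.5142
(2,0): Delta=2.3676 Bond=-63.3534
(2,1): Delta=-1.1292 Bond=218.0175
(2,2): Delta=0.0902 Bond=30.6913
V0=65.5166

Under the risk-neutral measure, an up-move has probability p* = (R−d)/(u−d) = 0.6167 and values discount at R = 1.03.
Payoff layer (t=3): V(3,0)=37.5300, V(3,1)=130.9700, V(3,2)=45.8900, V(3,3)=58.8700
Node (2,0) S=65.7756: V=(p*·130.9700+(1−p*)·37.5300)/1.03=92.3799; Δ=(130.9700−37.5300)/(82.8773−43.4119)=2.3676; B=V−Δ·S=-63.3534
Node (2,1) S=125.5716: V=(p*·45.8900+(1−p*)·130.9700)/1.03=76.2175; Δ=(45.8900−130.9700)/(158.2202−82.8773)=-1.1292; B=V−Δ·S=218.0175
Node (2,2) S=239.7276: V=(p*·58.8700+(1−p*)·45.8900)/1.03=52.3246; Δ=(58.8700−45.8900)/(302.0568−158.2202)=0.0902; B=V−Δ·S=30.6913
Node (1,0) S=99.6600: V=(p*·76.2175+(1−p*)·92.3799)/1.03=80.0127; Δ=(76.2175−92.3799)/(125.5716−65.7756)=-0.2703; B=V−Δ·S=106.9501
Node (1,1) S=190.2600: V=(p*·52.3246+(1−p*)·76.2175)/1.03=59.6928; Δ=(52.3246−76.2175)/(239.7276−125.5716)=-0.2093; B=V−Δ·S=99.5142
Node (0,0) S=151.0000: V=(p*·59.6928+(1−p*)·80.0127)/1.03=65.5166; Δ=(59.6928−80.0127)/(190.2600−99.6600)=-0.2243; B=V−Δ·S=99.3832
Self-financing check: at every node Δ·S+B equals the discounted successor values.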